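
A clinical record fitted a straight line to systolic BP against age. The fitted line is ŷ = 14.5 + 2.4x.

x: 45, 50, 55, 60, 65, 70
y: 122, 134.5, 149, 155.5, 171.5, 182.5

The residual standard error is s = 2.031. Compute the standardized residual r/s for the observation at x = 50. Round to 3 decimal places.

ŷ = 14.5 + 2.4·50 = 134.5
r = 134.5 − 134.5 = 0
r/s = 0 / 2.031 = 0.000

0.000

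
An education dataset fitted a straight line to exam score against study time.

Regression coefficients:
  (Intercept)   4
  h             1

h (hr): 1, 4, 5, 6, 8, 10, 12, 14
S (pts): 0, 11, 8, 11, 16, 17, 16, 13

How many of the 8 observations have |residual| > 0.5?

h=1: Ŝ = 4 + 1 = 5; e = 0 − 5 = -5
h=4: Ŝ = 4 + 4 = 8; e = 11 − 8 = 3
h=5: Ŝ = 4 + 5 = 9; e = 8 − 9 = -1
h=6: Ŝ = 4 + 6 = 10; e = 11 − 10 = 1
h=8: Ŝ = 4 + 8 = 12; e = 16 − 12 = 4
h=10: Ŝ = 4 + 10 = 14; e = 17 − 14 = 3
h=12: Ŝ = 4 + 12 = 16; e = 16 − 16 = 0
h=14: Ŝ = 4 + 14 = 18; e = 13 − 18 = -5
|e| > 0.5: h=1 (|e|=5), h=4 (|e|=3), h=5 (|e|=1), h=6 (|e|=1), h=8 (|e|=4), h=10 (|e|=3), h=14 (|e|=5) → 7

7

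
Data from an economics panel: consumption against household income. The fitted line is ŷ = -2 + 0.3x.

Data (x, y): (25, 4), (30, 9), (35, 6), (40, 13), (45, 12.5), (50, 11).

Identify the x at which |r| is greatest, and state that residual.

x = 40, r = 3

x=25: ŷ = -2 + 0.3·25 = 5.5; r = 4 − 5.5 = -1.5
x=30: ŷ = -2 + 0.3·30 = 7; r = 9 − 7 = 2
x=35: ŷ = -2 + 0.3·35 = 8.5; r = 6 − 8.5 = -2.5
x=40: ŷ = -2 + 0.3·40 = 10; r = 13 − 10 = 3
x=45: ŷ = -2 + 0.3·45 = 11.5; r = 12.5 − 11.5 = 1
x=50: ŷ = -2 + 0.3·50 = 13; r = 11 − 13 = -2
Largest |r| is 3 at x = 40, residual 3.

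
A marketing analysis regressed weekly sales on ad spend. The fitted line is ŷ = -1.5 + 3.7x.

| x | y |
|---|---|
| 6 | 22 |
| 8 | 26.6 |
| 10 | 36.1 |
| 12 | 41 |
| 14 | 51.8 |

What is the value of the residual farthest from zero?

x=6: ŷ = -1.5 + 3.7·6 = 20.7; e = 22 − 20.7 = 1.3
x=8: ŷ = -1.5 + 3.7·8 = 28.1; e = 26.6 − 28.1 = -1.5
x=10: ŷ = -1.5 + 3.7·10 = 35.5; e = 36.1 − 35.5 = 0.6
x=12: ŷ = -1.5 + 3.7·12 = 42.9; e = 41 − 42.9 = -1.9
x=14: ŷ = -1.5 + 3.7·14 = 50.3; e = 51.8 − 50.3 = 1.5
Largest |e| is 1.9 at x = 12, residual -1.9.

e = -1.9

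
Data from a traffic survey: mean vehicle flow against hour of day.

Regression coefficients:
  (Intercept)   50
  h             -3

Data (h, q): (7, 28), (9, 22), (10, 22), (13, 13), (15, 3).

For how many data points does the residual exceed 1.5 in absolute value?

3

h=7: ŷ = 50 − 3·7 = 29; e = 28 − 29 = -1
h=9: ŷ = 50 − 3·9 = 23; e = 22 − 23 = -1
h=10: ŷ = 50 − 3·10 = 20; e = 22 − 20 = 2
h=13: ŷ = 50 − 3·13 = 11; e = 13 − 11 = 2
h=15: ŷ = 50 − 3·15 = 5; e = 3 − 5 = -2
|e| > 1.5: h=10 (|e|=2), h=13 (|e|=2), h=15 (|e|=2) → 3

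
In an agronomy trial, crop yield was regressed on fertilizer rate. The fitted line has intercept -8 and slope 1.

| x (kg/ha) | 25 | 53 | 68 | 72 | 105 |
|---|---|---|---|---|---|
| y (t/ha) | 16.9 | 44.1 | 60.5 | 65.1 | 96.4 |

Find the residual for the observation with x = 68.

r = 0.5

ŷ = -8 + 68 = 60
r = 60.5 − 60 = 0.5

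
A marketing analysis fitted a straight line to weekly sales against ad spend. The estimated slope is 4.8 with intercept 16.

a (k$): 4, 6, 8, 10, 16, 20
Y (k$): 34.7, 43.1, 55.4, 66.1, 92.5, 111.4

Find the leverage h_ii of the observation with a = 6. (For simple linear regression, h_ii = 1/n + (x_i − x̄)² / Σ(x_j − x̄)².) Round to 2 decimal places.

ā = (4 + 6 + 8 + 10 + 16 + 20)/6 = 10.6667
Σ(a − ā)² = 44.4444 + 21.7778 + 7.11111 + 0.444444 + 28.4444 + 87.1111 = 189.333
h = 1/6 + (-4.66667)²/189.333 = 0.166667 + 0.115023 = 0.28

h = 0.28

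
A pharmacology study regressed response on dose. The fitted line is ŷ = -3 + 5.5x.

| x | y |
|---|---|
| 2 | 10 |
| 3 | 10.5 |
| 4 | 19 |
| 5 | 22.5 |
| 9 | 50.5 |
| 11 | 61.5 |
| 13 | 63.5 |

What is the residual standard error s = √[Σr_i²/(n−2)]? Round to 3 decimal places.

s = 3.847

x=2: ŷ = -3 + 5.5·2 = 8; r = 10 − 8 = 2
x=3: ŷ = -3 + 5.5·3 = 13.5; r = 10.5 − 13.5 = -3
x=4: ŷ = -3 + 5.5·4 = 19; r = 19 − 19 = 0
x=5: ŷ = -3 + 5.5·5 = 24.5; r = 22.5 − 24.5 = -2
x=9: ŷ = -3 + 5.5·9 = 46.5; r = 50.5 − 46.5 = 4
x=11: ŷ = -3 + 5.5·11 = 57.5; r = 61.5 − 57.5 = 4
x=13: ŷ = -3 + 5.5·13 = 68.5; r = 63.5 − 68.5 = -5
SSE = 4 + 9 + 0 + 4 + 16 + 16 + 25 = 74
s = √(74/5) = √14.8 ≈ 3.847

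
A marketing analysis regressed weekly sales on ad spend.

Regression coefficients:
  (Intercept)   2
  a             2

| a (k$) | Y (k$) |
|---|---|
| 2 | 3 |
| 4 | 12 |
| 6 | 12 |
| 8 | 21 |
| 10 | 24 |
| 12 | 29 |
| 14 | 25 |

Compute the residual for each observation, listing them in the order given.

a=2: ŷ = 2 + 2·2 = 6; r = 3 − 6 = -3
a=4: ŷ = 2 + 2·4 = 10; r = 12 − 10 = 2
a=6: ŷ = 2 + 2·6 = 14; r = 12 − 14 = -2
a=8: ŷ = 2 + 2·8 = 18; r = 21 − 18 = 3
a=10: ŷ = 2 + 2·10 = 22; r = 24 − 22 = 2
a=12: ŷ = 2 + 2·12 = 26; r = 29 − 26 = 3
a=14: ŷ = 2 + 2·14 = 30; r = 25 − 30 = -5

-3, 2, -2, 3, 2, 3, -5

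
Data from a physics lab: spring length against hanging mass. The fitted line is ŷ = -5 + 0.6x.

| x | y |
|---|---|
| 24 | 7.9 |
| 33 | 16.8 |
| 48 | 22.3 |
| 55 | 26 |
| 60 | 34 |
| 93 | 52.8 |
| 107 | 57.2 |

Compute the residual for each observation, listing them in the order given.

x=24: ŷ = -5 + 0.6·24 = 9.4; e = 7.9 − 9.4 = -1.5
x=33: ŷ = -5 + 0.6·33 = 14.8; e = 16.8 − 14.8 = 2
x=48: ŷ = -5 + 0.6·48 = 23.8; e = 22.3 − 23.8 = -1.5
x=55: ŷ = -5 + 0.6·55 = 28; e = 26 − 28 = -2
x=60: ŷ = -5 + 0.6·60 = 31; e = 34 − 31 = 3
x=93: ŷ = -5 + 0.6·93 = 50.8; e = 52.8 − 50.8 = 2
x=107: ŷ = -5 + 0.6·107 = 59.2; e = 57.2 − 59.2 = -2

-1.5, 2, -1.5, -2, 3, 2, -2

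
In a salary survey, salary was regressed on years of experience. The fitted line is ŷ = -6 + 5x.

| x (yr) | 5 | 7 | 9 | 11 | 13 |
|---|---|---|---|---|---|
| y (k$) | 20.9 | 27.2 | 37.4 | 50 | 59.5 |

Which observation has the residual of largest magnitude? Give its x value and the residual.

x = 5, r = 1.9

x=5: ŷ = -6 + 5·5 = 19; r = 20.9 − 19 = 1.9
x=7: ŷ = -6 + 5·7 = 29; r = 27.2 − 29 = -1.8
x=9: ŷ = -6 + 5·9 = 39; r = 37.4 − 39 = -1.6
x=11: ŷ = -6 + 5·11 = 49; r = 50 − 49 = 1
x=13: ŷ = -6 + 5·13 = 59; r = 59.5 − 59 = 0.5
Largest |r| is 1.9 at x = 5, residual 1.9.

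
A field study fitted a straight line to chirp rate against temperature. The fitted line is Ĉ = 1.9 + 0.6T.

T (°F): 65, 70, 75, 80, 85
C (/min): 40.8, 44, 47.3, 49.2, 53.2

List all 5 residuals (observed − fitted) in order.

T=65: Ĉ = 1.9 + 0.6·65 = 40.9; r = 40.8 − 40.9 = -0.1
T=70: Ĉ = 1.9 + 0.6·70 = 43.9; r = 44 − 43.9 = 0.1
T=75: Ĉ = 1.9 + 0.6·75 = 46.9; r = 47.3 − 46.9 = 0.4
T=80: Ĉ = 1.9 + 0.6·80 = 49.9; r = 49.2 − 49.9 = -0.7
T=85: Ĉ = 1.9 + 0.6·85 = 52.9; r = 53.2 − 52.9 = 0.3

-0.1, 0.1, 0.4, -0.7, 0.3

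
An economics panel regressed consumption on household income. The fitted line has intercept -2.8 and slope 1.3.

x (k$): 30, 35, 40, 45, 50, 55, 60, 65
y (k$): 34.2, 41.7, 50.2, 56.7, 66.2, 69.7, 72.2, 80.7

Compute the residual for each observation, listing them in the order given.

-2, -1, 1, 1, 4, 1, -3, -1

x=30: ŷ = -2.8 + 1.3·30 = 36.2; e = 34.2 − 36.2 = -2
x=35: ŷ = -2.8 + 1.3·35 = 42.7; e = 41.7 − 42.7 = -1
x=40: ŷ = -2.8 + 1.3·40 = 49.2; e = 50.2 − 49.2 = 1
x=45: ŷ = -2.8 + 1.3·45 = 55.7; e = 56.7 − 55.7 = 1
x=50: ŷ = -2.8 + 1.3·50 = 62.2; e = 66.2 − 62.2 = 4
x=55: ŷ = -2.8 + 1.3·55 = 68.7; e = 69.7 − 68.7 = 1
x=60: ŷ = -2.8 + 1.3·60 = 75.2; e = 72.2 − 75.2 = -3
x=65: ŷ = -2.8 + 1.3·65 = 81.7; e = 80.7 − 81.7 = -1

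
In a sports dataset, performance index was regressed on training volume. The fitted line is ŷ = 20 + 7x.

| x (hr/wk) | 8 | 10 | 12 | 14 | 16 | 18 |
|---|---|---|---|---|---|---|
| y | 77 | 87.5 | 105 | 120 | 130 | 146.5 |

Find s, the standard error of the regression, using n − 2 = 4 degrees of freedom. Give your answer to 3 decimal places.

s = 2.031

x=8: ŷ = 20 + 7·8 = 76; e = 77 − 76 = 1
x=10: ŷ = 20 + 7·10 = 90; e = 87.5 − 90 = -2.5
x=12: ŷ = 20 + 7·12 = 104; e = 105 − 104 = 1
x=14: ŷ = 20 + 7·14 = 118; e = 120 − 118 = 2
x=16: ŷ = 20 + 7·16 = 132; e = 130 − 132 = -2
x=18: ŷ = 20 + 7·18 = 146; e = 146.5 − 146 = 0.5
SSE = 1 + 6.25 + 1 + 4 + 4 + 0.25 = 16.5
s = √(16.5/4) = √4.125 ≈ 2.031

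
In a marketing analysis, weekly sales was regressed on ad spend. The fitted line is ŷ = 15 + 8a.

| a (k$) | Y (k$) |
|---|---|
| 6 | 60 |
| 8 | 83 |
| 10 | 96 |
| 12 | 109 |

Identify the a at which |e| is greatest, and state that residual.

a = 8, e = 4

a=6: ŷ = 15 + 8·6 = 63; e = 60 − 63 = -3
a=8: ŷ = 15 + 8·8 = 79; e = 83 − 79 = 4
a=10: ŷ = 15 + 8·10 = 95; e = 96 − 95 = 1
a=12: ŷ = 15 + 8·12 = 111; e = 109 − 111 = -2
Largest |e| is 4 at a = 8, residual 4.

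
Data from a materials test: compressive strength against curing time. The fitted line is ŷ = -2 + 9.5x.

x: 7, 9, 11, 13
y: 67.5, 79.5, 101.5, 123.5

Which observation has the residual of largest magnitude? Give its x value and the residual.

x = 9, r = -4

x=7: ŷ = -2 + 9.5·7 = 64.5; r = 67.5 − 64.5 = 3
x=9: ŷ = -2 + 9.5·9 = 83.5; r = 79.5 − 83.5 = -4
x=11: ŷ = -2 + 9.5·11 = 102.5; r = 101.5 − 102.5 = -1
x=13: ŷ = -2 + 9.5·13 = 121.5; r = 123.5 − 121.5 = 2
Largest |r| is 4 at x = 9, residual -4.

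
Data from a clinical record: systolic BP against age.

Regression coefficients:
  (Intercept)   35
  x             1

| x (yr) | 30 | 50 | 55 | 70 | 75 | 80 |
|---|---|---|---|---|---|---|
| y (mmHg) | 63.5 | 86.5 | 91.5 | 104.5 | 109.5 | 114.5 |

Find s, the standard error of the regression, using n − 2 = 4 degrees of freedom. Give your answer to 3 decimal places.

x=30: ŷ = 35 + 30 = 65; r = 63.5 − 65 = -1.5
x=50: ŷ = 35 + 50 = 85; r = 86.5 − 85 = 1.5
x=55: ŷ = 35 + 55 = 90; r = 91.5 − 90 = 1.5
x=70: ŷ = 35 + 70 = 105; r = 104.5 − 105 = -0.5
x=75: ŷ = 35 + 75 = 110; r = 109.5 − 110 = -0.5
x=80: ŷ = 35 + 80 = 115; r = 114.5 − 115 = -0.5
SSE = 2.25 + 2.25 + 2.25 + 0.25 + 0.25 + 0.25 = 7.5
s = √(7.5/4) = √1.875 ≈ 1.369

s = 1.369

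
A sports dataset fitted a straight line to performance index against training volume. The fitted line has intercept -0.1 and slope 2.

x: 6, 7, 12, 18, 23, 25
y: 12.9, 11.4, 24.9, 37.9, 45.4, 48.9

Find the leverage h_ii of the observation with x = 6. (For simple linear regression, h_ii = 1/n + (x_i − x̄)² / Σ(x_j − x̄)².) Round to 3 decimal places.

x̄ = (6 + 7 + 12 + 18 + 23 + 25)/6 = 15.1667
Σ(x − x̄)² = 84.0278 + 66.6944 + 10.0278 + 8.02778 + 61.3611 + 96.6944 = 326.833
h = 1/6 + (-9.16667)²/326.833 = 0.166667 + 0.257097 = 0.424

h = 0.424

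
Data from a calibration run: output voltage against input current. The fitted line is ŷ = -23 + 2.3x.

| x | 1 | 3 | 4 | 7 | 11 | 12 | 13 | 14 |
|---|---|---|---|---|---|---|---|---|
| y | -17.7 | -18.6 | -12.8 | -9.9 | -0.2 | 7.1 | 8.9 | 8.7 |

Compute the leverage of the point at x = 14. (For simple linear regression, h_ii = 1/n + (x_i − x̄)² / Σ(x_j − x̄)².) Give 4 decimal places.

h = 0.3201

x̄ = (1 + 3 + 4 + 7 + 11 + 12 + 13 + 14)/8 = 8.125
Σ(x − x̄)² = 50.7656 + 26.2656 + 17.0156 + 1.26562 + 8.26562 + 15.0156 + 23.7656 + 34.5156 = 176.875
h = 1/8 + (5.875)²/176.875 = 0.125 + 0.195141 = 0.3201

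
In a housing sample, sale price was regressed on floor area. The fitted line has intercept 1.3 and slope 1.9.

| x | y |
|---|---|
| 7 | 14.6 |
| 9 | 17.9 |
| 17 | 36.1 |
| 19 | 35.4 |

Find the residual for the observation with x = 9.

e = -0.5

ŷ = 1.3 + 1.9·9 = 18.4
e = 17.9 − 18.4 = -0.5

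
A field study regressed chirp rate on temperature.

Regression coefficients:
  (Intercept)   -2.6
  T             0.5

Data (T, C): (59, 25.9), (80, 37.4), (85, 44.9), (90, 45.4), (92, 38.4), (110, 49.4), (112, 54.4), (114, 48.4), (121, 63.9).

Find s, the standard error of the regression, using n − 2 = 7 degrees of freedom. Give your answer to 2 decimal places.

T=59: Ĉ = -2.6 + 0.5·59 = 26.9; e = 25.9 − 26.9 = -1
T=80: Ĉ = -2.6 + 0.5·80 = 37.4; e = 37.4 − 37.4 = 0
T=85: Ĉ = -2.6 + 0.5·85 = 39.9; e = 44.9 − 39.9 = 5
T=90: Ĉ = -2.6 + 0.5·90 = 42.4; e = 45.4 − 42.4 = 3
T=92: Ĉ = -2.6 + 0.5·92 = 43.4; e = 38.4 − 43.4 = -5
T=110: Ĉ = -2.6 + 0.5·110 = 52.4; e = 49.4 − 52.4 = -3
T=112: Ĉ = -2.6 + 0.5·112 = 53.4; e = 54.4 − 53.4 = 1
T=114: Ĉ = -2.6 + 0.5·114 = 54.4; e = 48.4 − 54.4 = -6
T=121: Ĉ = -2.6 + 0.5·121 = 57.9; e = 63.9 − 57.9 = 6
SSE = 1 + 0 + 25 + 9 + 25 + 9 + 1 + 36 + 36 = 142
s = √(142/7) = √20.2857 ≈ 4.50

s = 4.50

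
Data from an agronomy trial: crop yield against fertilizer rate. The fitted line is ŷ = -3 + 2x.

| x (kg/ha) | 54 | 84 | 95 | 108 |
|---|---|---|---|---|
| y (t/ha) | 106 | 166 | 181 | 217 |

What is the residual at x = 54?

ŷ = -3 + 2·54 = 105
e = 106 − 105 = 1

e = 1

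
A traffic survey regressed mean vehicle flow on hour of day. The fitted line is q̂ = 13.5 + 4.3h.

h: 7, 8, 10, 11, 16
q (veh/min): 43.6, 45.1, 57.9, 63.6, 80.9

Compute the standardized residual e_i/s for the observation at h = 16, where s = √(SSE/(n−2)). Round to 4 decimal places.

-0.5477

h=7: q̂ = 13.5 + 4.3·7 = 43.6; e = 43.6 − 43.6 = 0
h=8: q̂ = 13.5 + 4.3·8 = 47.9; e = 45.1 − 47.9 = -2.8
h=10: q̂ = 13.5 + 4.3·10 = 56.5; e = 57.9 − 56.5 = 1.4
h=11: q̂ = 13.5 + 4.3·11 = 60.8; e = 63.6 − 60.8 = 2.8
h=16: q̂ = 13.5 + 4.3·16 = 82.3; e = 80.9 − 82.3 = -1.4
SSE = 0 + 7.84 + 1.96 + 7.84 + 1.96 = 19.6
s = √(19.6/3) = 2.55604
e/s = -1.4 / 2.55604 = -0.5477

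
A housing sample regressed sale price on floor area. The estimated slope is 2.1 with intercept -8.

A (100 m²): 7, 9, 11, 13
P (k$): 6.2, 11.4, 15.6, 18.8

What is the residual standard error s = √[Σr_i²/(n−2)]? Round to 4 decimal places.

A=7: P̂ = -8 + 2.1·7 = 6.7; r = 6.2 − 6.7 = -0.5
A=9: P̂ = -8 + 2.1·9 = 10.9; r = 11.4 − 10.9 = 0.5
A=11: P̂ = -8 + 2.1·11 = 15.1; r = 15.6 − 15.1 = 0.5
A=13: P̂ = -8 + 2.1·13 = 19.3; r = 18.8 − 19.3 = -0.5
SSE = 0.25 + 0.25 + 0.25 + 0.25 = 1
s = √(1/2) = √0.5 ≈ 0.7071

s = 0.7071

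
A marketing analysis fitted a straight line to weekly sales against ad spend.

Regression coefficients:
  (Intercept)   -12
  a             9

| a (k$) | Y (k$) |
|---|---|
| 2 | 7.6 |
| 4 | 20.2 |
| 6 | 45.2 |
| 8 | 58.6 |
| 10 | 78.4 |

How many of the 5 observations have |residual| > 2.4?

a=2: Ŷ = -12 + 9·2 = 6; r = 7.6 − 6 = 1.6
a=4: Ŷ = -12 + 9·4 = 24; r = 20.2 − 24 = -3.8
a=6: Ŷ = -12 + 9·6 = 42; r = 45.2 − 42 = 3.2
a=8: Ŷ = -12 + 9·8 = 60; r = 58.6 − 60 = -1.4
a=10: Ŷ = -12 + 9·10 = 78; r = 78.4 − 78 = 0.4
|r| > 2.4: a=4 (|r|=3.8), a=6 (|r|=3.2) → 2

2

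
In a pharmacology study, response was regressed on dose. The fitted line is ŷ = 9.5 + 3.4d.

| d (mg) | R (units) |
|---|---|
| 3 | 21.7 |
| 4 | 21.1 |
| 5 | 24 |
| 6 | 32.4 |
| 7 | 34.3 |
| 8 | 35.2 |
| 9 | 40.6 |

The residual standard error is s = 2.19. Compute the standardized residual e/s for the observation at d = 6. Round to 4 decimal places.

ŷ = 9.5 + 3.4·6 = 29.9
e = 32.4 − 29.9 = 2.5
e/s = 2.5 / 2.19 = 1.1416

1.1416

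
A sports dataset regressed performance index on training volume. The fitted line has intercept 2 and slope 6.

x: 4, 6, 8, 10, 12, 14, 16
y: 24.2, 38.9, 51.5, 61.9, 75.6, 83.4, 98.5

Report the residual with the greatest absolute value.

r = -2.6

x=4: ŷ = 2 + 6·4 = 26; r = 24.2 − 26 = -1.8
x=6: ŷ = 2 + 6·6 = 38; r = 38.9 − 38 = 0.9
x=8: ŷ = 2 + 6·8 = 50; r = 51.5 − 50 = 1.5
x=10: ŷ = 2 + 6·10 = 62; r = 61.9 − 62 = -0.1
x=12: ŷ = 2 + 6·12 = 74; r = 75.6 − 74 = 1.6
x=14: ŷ = 2 + 6·14 = 86; r = 83.4 − 86 = -2.6
x=16: ŷ = 2 + 6·16 = 98; r = 98.5 − 98 = 0.5
Largest |r| is 2.6 at x = 14, residual -2.6.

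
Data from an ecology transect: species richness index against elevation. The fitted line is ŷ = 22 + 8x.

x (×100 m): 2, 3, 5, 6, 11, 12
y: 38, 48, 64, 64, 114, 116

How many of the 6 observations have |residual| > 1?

x=2: ŷ = 22 + 8·2 = 38; e = 38 − 38 = 0
x=3: ŷ = 22 + 8·3 = 46; e = 48 − 46 = 2
x=5: ŷ = 22 + 8·5 = 62; e = 64 − 62 = 2
x=6: ŷ = 22 + 8·6 = 70; e = 64 − 70 = -6
x=11: ŷ = 22 + 8·11 = 110; e = 114 − 110 = 4
x=12: ŷ = 22 + 8·12 = 118; e = 116 − 118 = -2
|e| > 1: x=3 (|e|=2), x=5 (|e|=2), x=6 (|e|=6), x=11 (|e|=4), x=12 (|e|=2) → 5

5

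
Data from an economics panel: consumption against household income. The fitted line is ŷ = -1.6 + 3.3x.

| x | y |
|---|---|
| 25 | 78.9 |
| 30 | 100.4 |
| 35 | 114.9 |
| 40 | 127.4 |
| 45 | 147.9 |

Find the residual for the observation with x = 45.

ŷ = -1.6 + 3.3·45 = 146.9
r = 147.9 − 146.9 = 1

r = 1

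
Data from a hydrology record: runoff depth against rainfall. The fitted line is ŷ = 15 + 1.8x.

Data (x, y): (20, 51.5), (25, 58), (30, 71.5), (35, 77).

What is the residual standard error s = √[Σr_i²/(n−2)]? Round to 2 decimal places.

x=20: ŷ = 15 + 1.8·20 = 51; r = 51.5 − 51 = 0.5
x=25: ŷ = 15 + 1.8·25 = 60; r = 58 − 60 = -2
x=30: ŷ = 15 + 1.8·30 = 69; r = 71.5 − 69 = 2.5
x=35: ŷ = 15 + 1.8·35 = 78; r = 77 − 78 = -1
SSE = 0.25 + 4 + 6.25 + 1 = 11.5
s = √(11.5/2) = √5.75 ≈ 2.40

s = 2.40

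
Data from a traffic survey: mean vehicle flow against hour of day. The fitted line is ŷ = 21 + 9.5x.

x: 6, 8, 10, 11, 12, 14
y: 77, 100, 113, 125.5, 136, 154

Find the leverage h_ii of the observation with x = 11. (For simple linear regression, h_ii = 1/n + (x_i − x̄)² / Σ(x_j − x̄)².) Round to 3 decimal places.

h = 0.184

x̄ = (6 + 8 + 10 + 11 + 12 + 14)/6 = 10.1667
Σ(x − x̄)² = 17.3611 + 4.69444 + 0.0277778 + 0.694444 + 3.36111 + 14.6944 = 40.8333
h = 1/6 + (0.833333)²/40.8333 = 0.166667 + 0.0170068 = 0.184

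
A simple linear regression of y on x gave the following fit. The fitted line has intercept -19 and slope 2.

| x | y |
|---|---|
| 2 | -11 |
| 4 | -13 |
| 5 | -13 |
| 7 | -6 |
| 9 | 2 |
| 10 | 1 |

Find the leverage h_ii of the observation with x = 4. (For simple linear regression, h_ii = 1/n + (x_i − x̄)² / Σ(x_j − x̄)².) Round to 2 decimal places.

h = 0.27

x̄ = (2 + 4 + 5 + 7 + 9 + 10)/6 = 6.16667
Σ(x − x̄)² = 17.3611 + 4.69444 + 1.36111 + 0.694444 + 8.02778 + 14.6944 = 46.8333
h = 1/6 + (-2.16667)²/46.8333 = 0.166667 + 0.100237 = 0.27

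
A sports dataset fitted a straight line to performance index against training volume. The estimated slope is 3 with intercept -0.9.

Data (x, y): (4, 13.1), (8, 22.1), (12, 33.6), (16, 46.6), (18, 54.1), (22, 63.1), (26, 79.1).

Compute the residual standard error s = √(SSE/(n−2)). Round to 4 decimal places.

s = 1.8166

x=4: ŷ = -0.9 + 3·4 = 11.1; r = 13.1 − 11.1 = 2
x=8: ŷ = -0.9 + 3·8 = 23.1; r = 22.1 − 23.1 = -1
x=12: ŷ = -0.9 + 3·12 = 35.1; r = 33.6 − 35.1 = -1.5
x=16: ŷ = -0.9 + 3·16 = 47.1; r = 46.6 − 47.1 = -0.5
x=18: ŷ = -0.9 + 3·18 = 53.1; r = 54.1 − 53.1 = 1
x=22: ŷ = -0.9 + 3·22 = 65.1; r = 63.1 − 65.1 = -2
x=26: ŷ = -0.9 + 3·26 = 77.1; r = 79.1 − 77.1 = 2
SSE = 4 + 1 + 2.25 + 0.25 + 1 + 4 + 4 = 16.5
s = √(16.5/5) = √3.3 ≈ 1.8166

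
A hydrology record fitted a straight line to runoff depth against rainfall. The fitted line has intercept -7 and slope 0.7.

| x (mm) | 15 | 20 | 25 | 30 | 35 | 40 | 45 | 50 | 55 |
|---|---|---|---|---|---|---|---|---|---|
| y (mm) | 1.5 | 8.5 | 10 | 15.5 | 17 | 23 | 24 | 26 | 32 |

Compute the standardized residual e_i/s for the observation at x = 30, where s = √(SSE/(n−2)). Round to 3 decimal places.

x=15: ŷ = -7 + 0.7·15 = 3.5; e = 1.5 − 3.5 = -2
x=20: ŷ = -7 + 0.7·20 = 7; e = 8.5 − 7 = 1.5
x=25: ŷ = -7 + 0.7·25 = 10.5; e = 10 − 10.5 = -0.5
x=30: ŷ = -7 + 0.7·30 = 14; e = 15.5 − 14 = 1.5
x=35: ŷ = -7 + 0.7·35 = 17.5; e = 17 − 17.5 = -0.5
x=40: ŷ = -7 + 0.7·40 = 21; e = 23 − 21 = 2
x=45: ŷ = -7 + 0.7·45 = 24.5; e = 24 − 24.5 = -0.5
x=50: ŷ = -7 + 0.7·50 = 28; e = 26 − 28 = -2
x=55: ŷ = -7 + 0.7·55 = 31.5; e = 32 − 31.5 = 0.5
SSE = 4 + 2.25 + 0.25 + 2.25 + 0.25 + 4 + 0.25 + 4 + 0.25 = 17.5
s = √(17.5/7) = 1.58114
e/s = 1.5 / 1.58114 = 0.949

0.949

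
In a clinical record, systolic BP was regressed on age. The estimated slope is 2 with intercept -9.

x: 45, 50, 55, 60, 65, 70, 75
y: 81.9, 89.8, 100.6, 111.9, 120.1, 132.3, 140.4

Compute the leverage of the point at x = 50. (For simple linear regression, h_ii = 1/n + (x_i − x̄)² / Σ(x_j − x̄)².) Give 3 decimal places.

h = 0.286

x̄ = (45 + 50 + 55 + 60 + 65 + 70 + 75)/7 = 60
Σ(x − x̄)² = 225 + 100 + 25 + 0 + 25 + 100 + 225 = 700
h = 1/7 + (-10)²/700 = 0.142857 + 0.142857 = 0.286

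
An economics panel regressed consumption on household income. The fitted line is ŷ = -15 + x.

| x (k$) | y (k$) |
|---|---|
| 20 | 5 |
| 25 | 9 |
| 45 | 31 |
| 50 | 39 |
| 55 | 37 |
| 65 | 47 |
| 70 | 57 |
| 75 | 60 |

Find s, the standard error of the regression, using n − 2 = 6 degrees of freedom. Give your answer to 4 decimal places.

s = 2.5820

x=20: ŷ = -15 + 20 = 5; e = 5 − 5 = 0
x=25: ŷ = -15 + 25 = 10; e = 9 − 10 = -1
x=45: ŷ = -15 + 45 = 30; e = 31 − 30 = 1
x=50: ŷ = -15 + 50 = 35; e = 39 − 35 = 4
x=55: ŷ = -15 + 55 = 40; e = 37 − 40 = -3
x=65: ŷ = -15 + 65 = 50; e = 47 − 50 = -3
x=70: ŷ = -15 + 70 = 55; e = 57 − 55 = 2
x=75: ŷ = -15 + 75 = 60; e = 60 − 60 = 0
SSE = 0 + 1 + 1 + 16 + 9 + 9 + 4 + 0 = 40
s = √(40/6) = √6.66667 ≈ 2.5820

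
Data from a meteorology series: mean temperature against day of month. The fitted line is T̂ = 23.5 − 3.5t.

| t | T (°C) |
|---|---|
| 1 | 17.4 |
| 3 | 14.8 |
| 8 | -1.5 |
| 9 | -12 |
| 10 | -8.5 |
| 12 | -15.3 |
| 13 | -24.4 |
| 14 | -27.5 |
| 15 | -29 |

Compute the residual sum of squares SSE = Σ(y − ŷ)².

t=1: T̂ = 23.5 − 3.5·1 = 20; r = 17.4 − 20 = -2.6
t=3: T̂ = 23.5 − 3.5·3 = 13; r = 14.8 − 13 = 1.8
t=8: T̂ = 23.5 − 3.5·8 = -4.5; r = -1.5 − (-4.5) = 3
t=9: T̂ = 23.5 − 3.5·9 = -8; r = -12 − (-8) = -4
t=10: T̂ = 23.5 − 3.5·10 = -11.5; r = -8.5 − (-11.5) = 3
t=12: T̂ = 23.5 − 3.5·12 = -18.5; r = -15.3 − (-18.5) = 3.2
t=13: T̂ = 23.5 − 3.5·13 = -22; r = -24.4 − (-22) = -2.4
t=14: T̂ = 23.5 − 3.5·14 = -25.5; r = -27.5 − (-25.5) = -2
t=15: T̂ = 23.5 − 3.5·15 = -29; r = -29 − (-29) = 0
SSE = 6.76 + 3.24 + 9 + 16 + 9 + 10.24 + 5.76 + 4 + 0 = 64

SSE = 64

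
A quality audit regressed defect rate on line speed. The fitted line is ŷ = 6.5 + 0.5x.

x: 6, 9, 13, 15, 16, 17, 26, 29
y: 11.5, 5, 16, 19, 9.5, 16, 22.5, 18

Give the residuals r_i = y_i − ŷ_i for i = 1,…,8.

x=6: ŷ = 6.5 + 0.5·6 = 9.5; r = 11.5 − 9.5 = 2
x=9: ŷ = 6.5 + 0.5·9 = 11; r = 5 − 11 = -6
x=13: ŷ = 6.5 + 0.5·13 = 13; r = 16 − 13 = 3
x=15: ŷ = 6.5 + 0.5·15 = 14; r = 19 − 14 = 5
x=16: ŷ = 6.5 + 0.5·16 = 14.5; r = 9.5 − 14.5 = -5
x=17: ŷ = 6.5 + 0.5·17 = 15; r = 16 − 15 = 1
x=26: ŷ = 6.5 + 0.5·26 = 19.5; r = 22.5 − 19.5 = 3
x=29: ŷ = 6.5 + 0.5·29 = 21; r = 18 − 21 = -3

2, -6, 3, 5, -5, 1, 3, -3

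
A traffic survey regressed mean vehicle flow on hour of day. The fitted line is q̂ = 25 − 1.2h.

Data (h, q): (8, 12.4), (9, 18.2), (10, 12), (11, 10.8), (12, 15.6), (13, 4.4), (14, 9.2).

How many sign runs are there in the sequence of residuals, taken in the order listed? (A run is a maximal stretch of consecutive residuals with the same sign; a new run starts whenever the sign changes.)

h=8: q̂ = 25 − 1.2·8 = 15.4; r = 12.4 − 15.4 = -3
h=9: q̂ = 25 − 1.2·9 = 14.2; r = 18.2 − 14.2 = 4
h=10: q̂ = 25 − 1.2·10 = 13; r = 12 − 13 = -1
h=11: q̂ = 25 − 1.2·11 = 11.8; r = 10.8 − 11.8 = -1
h=12: q̂ = 25 − 1.2·12 = 10.6; r = 15.6 − 10.6 = 5
h=13: q̂ = 25 − 1.2·13 = 9.4; r = 4.4 − 9.4 = -5
h=14: q̂ = 25 − 1.2·14 = 8.2; r = 9.2 − 8.2 = 1
Signs: − + − − + − +
Runs: −×1, +×1, −×2, +×1, −×1, +×1 → 6

6 runs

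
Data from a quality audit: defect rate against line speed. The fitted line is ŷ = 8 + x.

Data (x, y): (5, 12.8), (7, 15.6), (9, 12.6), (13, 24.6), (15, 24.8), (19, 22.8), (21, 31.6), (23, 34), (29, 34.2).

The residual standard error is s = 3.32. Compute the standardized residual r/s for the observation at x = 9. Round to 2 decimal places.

-1.33

ŷ = 8 + 9 = 17
r = 12.6 − 17 = -4.4
r/s = -4.4 / 3.32 = -1.33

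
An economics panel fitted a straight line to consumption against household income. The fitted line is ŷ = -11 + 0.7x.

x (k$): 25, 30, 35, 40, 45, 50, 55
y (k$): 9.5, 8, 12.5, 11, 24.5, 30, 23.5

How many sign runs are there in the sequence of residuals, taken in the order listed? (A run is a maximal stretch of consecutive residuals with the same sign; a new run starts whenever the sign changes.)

x=25: ŷ = -11 + 0.7·25 = 6.5; e = 9.5 − 6.5 = 3
x=30: ŷ = -11 + 0.7·30 = 10; e = 8 − 10 = -2
x=35: ŷ = -11 + 0.7·35 = 13.5; e = 12.5 − 13.5 = -1
x=40: ŷ = -11 + 0.7·40 = 17; e = 11 − 17 = -6
x=45: ŷ = -11 + 0.7·45 = 20.5; e = 24.5 − 20.5 = 4
x=50: ŷ = -11 + 0.7·50 = 24; e = 30 − 24 = 6
x=55: ŷ = -11 + 0.7·55 = 27.5; e = 23.5 − 27.5 = -4
Signs: + − − − + + −
Runs: +×1, −×3, +×2, −×1 → 4

4 runs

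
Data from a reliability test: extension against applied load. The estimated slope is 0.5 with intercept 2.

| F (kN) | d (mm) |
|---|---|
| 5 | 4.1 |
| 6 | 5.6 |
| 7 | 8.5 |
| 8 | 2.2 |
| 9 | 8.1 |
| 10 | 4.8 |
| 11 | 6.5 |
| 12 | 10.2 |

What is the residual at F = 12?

d̂ = 2 + 0.5·12 = 8
e = 10.2 − 8 = 2.2

e = 2.2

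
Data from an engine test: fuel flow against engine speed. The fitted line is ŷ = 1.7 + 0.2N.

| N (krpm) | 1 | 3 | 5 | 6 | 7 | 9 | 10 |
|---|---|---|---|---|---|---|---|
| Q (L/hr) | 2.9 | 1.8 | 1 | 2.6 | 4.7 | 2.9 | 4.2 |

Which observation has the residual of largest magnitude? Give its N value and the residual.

N = 5, e = -1.7

N=1: ŷ = 1.7 + 0.2·1 = 1.9; e = 2.9 − 1.9 = 1
N=3: ŷ = 1.7 + 0.2·3 = 2.3; e = 1.8 − 2.3 = -0.5
N=5: ŷ = 1.7 + 0.2·5 = 2.7; e = 1 − 2.7 = -1.7
N=6: ŷ = 1.7 + 0.2·6 = 2.9; e = 2.6 − 2.9 = -0.3
N=7: ŷ = 1.7 + 0.2·7 = 3.1; e = 4.7 − 3.1 = 1.6
N=9: ŷ = 1.7 + 0.2·9 = 3.5; e = 2.9 − 3.5 = -0.6
N=10: ŷ = 1.7 + 0.2·10 = 3.7; e = 4.2 − 3.7 = 0.5
Largest |e| is 1.7 at N = 5, residual -1.7.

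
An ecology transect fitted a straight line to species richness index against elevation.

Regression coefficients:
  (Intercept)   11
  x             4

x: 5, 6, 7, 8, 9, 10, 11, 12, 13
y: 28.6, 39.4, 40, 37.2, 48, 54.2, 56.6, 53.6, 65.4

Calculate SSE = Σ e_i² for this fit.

x=5: ŷ = 11 + 4·5 = 31; e = 28.6 − 31 = -2.4
x=6: ŷ = 11 + 4·6 = 35; e = 39.4 − 35 = 4.4
x=7: ŷ = 11 + 4·7 = 39; e = 40 − 39 = 1
x=8: ŷ = 11 + 4·8 = 43; e = 37.2 − 43 = -5.8
x=9: ŷ = 11 + 4·9 = 47; e = 48 − 47 = 1
x=10: ŷ = 11 + 4·10 = 51; e = 54.2 − 51 = 3.2
x=11: ŷ = 11 + 4·11 = 55; e = 56.6 − 55 = 1.6
x=12: ŷ = 11 + 4·12 = 59; e = 53.6 − 59 = -5.4
x=13: ŷ = 11 + 4·13 = 63; e = 65.4 − 63 = 2.4
SSE = 5.76 + 19.36 + 1 + 33.64 + 1 + 10.24 + 2.56 + 29.16 + 5.76 = 108.48

SSE = 108.48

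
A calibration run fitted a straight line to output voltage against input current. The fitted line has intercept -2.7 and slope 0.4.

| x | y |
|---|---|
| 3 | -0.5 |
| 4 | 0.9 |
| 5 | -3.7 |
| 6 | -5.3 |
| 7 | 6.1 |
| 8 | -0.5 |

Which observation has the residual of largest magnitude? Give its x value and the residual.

x = 7, r = 6

x=3: ŷ = -2.7 + 0.4·3 = -1.5; r = -0.5 − (-1.5) = 1
x=4: ŷ = -2.7 + 0.4·4 = -1.1; r = 0.9 − (-1.1) = 2
x=5: ŷ = -2.7 + 0.4·5 = -0.7; r = -3.7 − (-0.7) = -3
x=6: ŷ = -2.7 + 0.4·6 = -0.3; r = -5.3 − (-0.3) = -5
x=7: ŷ = -2.7 + 0.4·7 = 0.1; r = 6.1 − 0.1 = 6
x=8: ŷ = -2.7 + 0.4·8 = 0.5; r = -0.5 − 0.5 = -1
Largest |r| is 6 at x = 7, residual 6.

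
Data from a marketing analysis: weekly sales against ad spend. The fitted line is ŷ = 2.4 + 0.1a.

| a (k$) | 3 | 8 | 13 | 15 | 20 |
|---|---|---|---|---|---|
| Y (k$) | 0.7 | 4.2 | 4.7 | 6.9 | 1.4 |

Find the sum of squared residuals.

SSE = 24

a=3: ŷ = 2.4 + 0.1·3 = 2.7; e = 0.7 − 2.7 = -2
a=8: ŷ = 2.4 + 0.1·8 = 3.2; e = 4.2 − 3.2 = 1
a=13: ŷ = 2.4 + 0.1·13 = 3.7; e = 4.7 − 3.7 = 1
a=15: ŷ = 2.4 + 0.1·15 = 3.9; e = 6.9 − 3.9 = 3
a=20: ŷ = 2.4 + 0.1·20 = 4.4; e = 1.4 − 4.4 = -3
SSE = 4 + 1 + 1 + 9 + 9 = 24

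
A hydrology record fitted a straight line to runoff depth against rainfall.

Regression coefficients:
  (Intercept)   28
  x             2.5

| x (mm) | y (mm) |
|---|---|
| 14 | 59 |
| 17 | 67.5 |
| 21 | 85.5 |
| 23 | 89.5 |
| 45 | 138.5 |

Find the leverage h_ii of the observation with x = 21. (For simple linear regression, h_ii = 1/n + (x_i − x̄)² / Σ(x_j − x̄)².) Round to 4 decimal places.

x̄ = (14 + 17 + 21 + 23 + 45)/5 = 24
Σ(x − x̄)² = 100 + 49 + 9 + 1 + 441 = 600
h = 1/5 + (-3)²/600 = 0.2 + 0.015 = 0.2150

h = 0.2150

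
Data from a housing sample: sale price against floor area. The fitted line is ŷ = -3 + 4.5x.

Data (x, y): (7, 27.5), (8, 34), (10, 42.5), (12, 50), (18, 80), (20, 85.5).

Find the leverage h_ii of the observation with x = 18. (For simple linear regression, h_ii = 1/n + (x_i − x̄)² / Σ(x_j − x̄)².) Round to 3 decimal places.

h = 0.377

x̄ = (7 + 8 + 10 + 12 + 18 + 20)/6 = 12.5
Σ(x − x̄)² = 30.25 + 20.25 + 6.25 + 0.25 + 30.25 + 56.25 = 143.5
h = 1/6 + (5.5)²/143.5 = 0.166667 + 0.210801 = 0.377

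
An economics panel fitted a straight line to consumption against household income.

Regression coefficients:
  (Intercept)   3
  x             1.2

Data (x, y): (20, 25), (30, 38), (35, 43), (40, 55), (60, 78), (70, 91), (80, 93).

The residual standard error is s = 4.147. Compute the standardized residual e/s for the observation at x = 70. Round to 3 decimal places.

0.965

ŷ = 3 + 1.2·70 = 87
e = 91 − 87 = 4
e/s = 4 / 4.147 = 0.965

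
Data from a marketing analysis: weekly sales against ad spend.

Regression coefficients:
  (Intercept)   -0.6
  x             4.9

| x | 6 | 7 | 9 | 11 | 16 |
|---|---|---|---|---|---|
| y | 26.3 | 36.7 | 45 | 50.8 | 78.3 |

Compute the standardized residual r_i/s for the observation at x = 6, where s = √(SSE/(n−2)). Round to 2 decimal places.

-0.88

x=6: ŷ = -0.6 + 4.9·6 = 28.8; r = 26.3 − 28.8 = -2.5
x=7: ŷ = -0.6 + 4.9·7 = 33.7; r = 36.7 − 33.7 = 3
x=9: ŷ = -0.6 + 4.9·9 = 43.5; r = 45 − 43.5 = 1.5
x=11: ŷ = -0.6 + 4.9·11 = 53.3; r = 50.8 − 53.3 = -2.5
x=16: ŷ = -0.6 + 4.9·16 = 77.8; r = 78.3 − 77.8 = 0.5
SSE = 6.25 + 9 + 2.25 + 6.25 + 0.25 = 24
s = √(24/3) = 2.82843
r/s = -2.5 / 2.82843 = -0.88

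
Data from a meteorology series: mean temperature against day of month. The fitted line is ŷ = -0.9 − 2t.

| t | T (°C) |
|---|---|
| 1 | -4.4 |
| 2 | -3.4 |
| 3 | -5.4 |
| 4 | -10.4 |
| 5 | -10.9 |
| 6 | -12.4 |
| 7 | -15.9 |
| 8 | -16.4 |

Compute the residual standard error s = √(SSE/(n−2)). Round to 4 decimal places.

t=1: ŷ = -0.9 − 2·1 = -2.9; e = -4.4 − (-2.9) = -1.5
t=2: ŷ = -0.9 − 2·2 = -4.9; e = -3.4 − (-4.9) = 1.5
t=3: ŷ = -0.9 − 2·3 = -6.9; e = -5.4 − (-6.9) = 1.5
t=4: ŷ = -0.9 − 2·4 = -8.9; e = -10.4 − (-8.9) = -1.5
t=5: ŷ = -0.9 − 2·5 = -10.9; e = -10.9 − (-10.9) = 0
t=6: ŷ = -0.9 − 2·6 = -12.9; e = -12.4 − (-12.9) = 0.5
t=7: ŷ = -0.9 − 2·7 = -14.9; e = -15.9 − (-14.9) = -1
t=8: ŷ = -0.9 − 2·8 = -16.9; e = -16.4 − (-16.9) = 0.5
SSE = 2.25 + 2.25 + 2.25 + 2.25 + 0 + 0.25 + 1 + 0.25 = 10.5
s = √(10.5/6) = √1.75 ≈ 1.3229

s = 1.3229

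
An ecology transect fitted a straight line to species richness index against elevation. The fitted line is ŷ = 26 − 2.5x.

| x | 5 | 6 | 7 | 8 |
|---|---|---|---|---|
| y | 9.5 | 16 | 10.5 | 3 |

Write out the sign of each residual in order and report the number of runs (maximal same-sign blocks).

3 runs

x=5: ŷ = 26 − 2.5·5 = 13.5; r = 9.5 − 13.5 = -4
x=6: ŷ = 26 − 2.5·6 = 11; r = 16 − 11 = 5
x=7: ŷ = 26 − 2.5·7 = 8.5; r = 10.5 − 8.5 = 2
x=8: ŷ = 26 − 2.5·8 = 6; r = 3 − 6 = -3
Signs: − + + −
Runs: −×1, +×2, −×1 → 3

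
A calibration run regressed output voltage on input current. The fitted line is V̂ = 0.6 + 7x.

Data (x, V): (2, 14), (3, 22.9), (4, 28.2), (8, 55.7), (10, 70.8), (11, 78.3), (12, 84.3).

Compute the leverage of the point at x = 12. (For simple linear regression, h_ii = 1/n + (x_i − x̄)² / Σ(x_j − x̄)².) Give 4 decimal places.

x̄ = (2 + 3 + 4 + 8 + 10 + 11 + 12)/7 = 7.14286
Σ(x − x̄)² = 26.449 + 17.1633 + 9.87755 + 0.734694 + 8.16327 + 14.8776 + 23.5918 = 100.857
h = 1/7 + (4.85714)²/100.857 = 0.142857 + 0.233913 = 0.3768

h = 0.3768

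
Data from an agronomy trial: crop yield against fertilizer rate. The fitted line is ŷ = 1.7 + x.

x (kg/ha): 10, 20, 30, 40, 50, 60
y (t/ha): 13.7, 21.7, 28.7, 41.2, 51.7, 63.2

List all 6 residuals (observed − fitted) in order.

x=10: ŷ = 1.7 + 10 = 11.7; e = 13.7 − 11.7 = 2
x=20: ŷ = 1.7 + 20 = 21.7; e = 21.7 − 21.7 = 0
x=30: ŷ = 1.7 + 30 = 31.7; e = 28.7 − 31.7 = -3
x=40: ŷ = 1.7 + 40 = 41.7; e = 41.2 − 41.7 = -0.5
x=50: ŷ = 1.7 + 50 = 51.7; e = 51.7 − 51.7 = 0
x=60: ŷ = 1.7 + 60 = 61.7; e = 63.2 − 61.7 = 1.5

2, 0, -3, -0.5, 0, 1.5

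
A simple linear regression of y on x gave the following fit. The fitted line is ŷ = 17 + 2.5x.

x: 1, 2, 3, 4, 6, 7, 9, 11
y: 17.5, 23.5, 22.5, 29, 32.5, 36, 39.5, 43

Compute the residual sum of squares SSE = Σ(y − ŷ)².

SSE = 19

x=1: ŷ = 17 + 2.5·1 = 19.5; e = 17.5 − 19.5 = -2
x=2: ŷ = 17 + 2.5·2 = 22; e = 23.5 − 22 = 1.5
x=3: ŷ = 17 + 2.5·3 = 24.5; e = 22.5 − 24.5 = -2
x=4: ŷ = 17 + 2.5·4 = 27; e = 29 − 27 = 2
x=6: ŷ = 17 + 2.5·6 = 32; e = 32.5 − 32 = 0.5
x=7: ŷ = 17 + 2.5·7 = 34.5; e = 36 − 34.5 = 1.5
x=9: ŷ = 17 + 2.5·9 = 39.5; e = 39.5 − 39.5 = 0
x=11: ŷ = 17 + 2.5·11 = 44.5; e = 43 − 44.5 = -1.5
SSE = 4 + 2.25 + 4 + 4 + 0.25 + 2.25 + 0 + 2.25 = 19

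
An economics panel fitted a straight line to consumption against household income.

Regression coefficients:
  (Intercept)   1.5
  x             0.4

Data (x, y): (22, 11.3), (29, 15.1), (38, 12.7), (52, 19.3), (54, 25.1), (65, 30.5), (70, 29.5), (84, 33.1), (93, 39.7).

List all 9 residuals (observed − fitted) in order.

x=22: ŷ = 1.5 + 0.4·22 = 10.3; r = 11.3 − 10.3 = 1
x=29: ŷ = 1.5 + 0.4·29 = 13.1; r = 15.1 − 13.1 = 2
x=38: ŷ = 1.5 + 0.4·38 = 16.7; r = 12.7 − 16.7 = -4
x=52: ŷ = 1.5 + 0.4·52 = 22.3; r = 19.3 − 22.3 = -3
x=54: ŷ = 1.5 + 0.4·54 = 23.1; r = 25.1 − 23.1 = 2
x=65: ŷ = 1.5 + 0.4·65 = 27.5; r = 30.5 − 27.5 = 3
x=70: ŷ = 1.5 + 0.4·70 = 29.5; r = 29.5 − 29.5 = 0
x=84: ŷ = 1.5 + 0.4·84 = 35.1; r = 33.1 − 35.1 = -2
x=93: ŷ = 1.5 + 0.4·93 = 38.7; r = 39.7 − 38.7 = 1

1, 2, -4, -3, 2, 3, 0, -2, 1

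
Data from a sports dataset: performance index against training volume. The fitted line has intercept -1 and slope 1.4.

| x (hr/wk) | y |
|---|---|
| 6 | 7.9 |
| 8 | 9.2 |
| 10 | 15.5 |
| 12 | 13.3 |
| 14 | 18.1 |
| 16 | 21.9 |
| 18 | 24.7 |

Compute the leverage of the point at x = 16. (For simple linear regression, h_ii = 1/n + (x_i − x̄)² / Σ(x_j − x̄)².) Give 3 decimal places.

h = 0.286

x̄ = (6 + 8 + 10 + 12 + 14 + 16 + 18)/7 = 12
Σ(x − x̄)² = 36 + 16 + 4 + 0 + 4 + 16 + 36 = 112
h = 1/7 + (4)²/112 = 0.142857 + 0.142857 = 0.286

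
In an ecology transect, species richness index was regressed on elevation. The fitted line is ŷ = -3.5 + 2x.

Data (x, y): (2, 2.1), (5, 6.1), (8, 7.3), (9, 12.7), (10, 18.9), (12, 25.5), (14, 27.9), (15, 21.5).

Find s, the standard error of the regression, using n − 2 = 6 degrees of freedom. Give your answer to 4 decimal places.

x=2: ŷ = -3.5 + 2·2 = 0.5; r = 2.1 − 0.5 = 1.6
x=5: ŷ = -3.5 + 2·5 = 6.5; r = 6.1 − 6.5 = -0.4
x=8: ŷ = -3.5 + 2·8 = 12.5; r = 7.3 − 12.5 = -5.2
x=9: ŷ = -3.5 + 2·9 = 14.5; r = 12.7 − 14.5 = -1.8
x=10: ŷ = -3.5 + 2·10 = 16.5; r = 18.9 − 16.5 = 2.4
x=12: ŷ = -3.5 + 2·12 = 20.5; r = 25.5 − 20.5 = 5
x=14: ŷ = -3.5 + 2·14 = 24.5; r = 27.9 − 24.5 = 3.4
x=15: ŷ = -3.5 + 2·15 = 26.5; r = 21.5 − 26.5 = -5
SSE = 2.56 + 0.16 + 27.04 + 3.24 + 5.76 + 25 + 11.56 + 25 = 100.32
s = √(100.32/6) = √16.72 ≈ 4.0890

s = 4.0890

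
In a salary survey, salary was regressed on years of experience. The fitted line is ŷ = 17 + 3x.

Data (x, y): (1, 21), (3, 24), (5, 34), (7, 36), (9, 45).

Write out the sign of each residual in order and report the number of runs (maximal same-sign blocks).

x=1: ŷ = 17 + 3·1 = 20; e = 21 − 20 = 1
x=3: ŷ = 17 + 3·3 = 26; e = 24 − 26 = -2
x=5: ŷ = 17 + 3·5 = 32; e = 34 − 32 = 2
x=7: ŷ = 17 + 3·7 = 38; e = 36 − 38 = -2
x=9: ŷ = 17 + 3·9 = 44; e = 45 − 44 = 1
Signs: + − + − +
Runs: +×1, −×1, +×1, −×1, +×1 → 5

5 runs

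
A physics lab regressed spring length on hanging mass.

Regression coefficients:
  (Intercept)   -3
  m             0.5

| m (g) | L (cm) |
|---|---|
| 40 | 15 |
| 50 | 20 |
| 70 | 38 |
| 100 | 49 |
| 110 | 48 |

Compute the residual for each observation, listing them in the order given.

m=40: L̂ = -3 + 0.5·40 = 17; e = 15 − 17 = -2
m=50: L̂ = -3 + 0.5·50 = 22; e = 20 − 22 = -2
m=70: L̂ = -3 + 0.5·70 = 32; e = 38 − 32 = 6
m=100: L̂ = -3 + 0.5·100 = 47; e = 49 − 47 = 2
m=110: L̂ = -3 + 0.5·110 = 52; e = 48 − 52 = -4

-2, -2, 6, 2, -4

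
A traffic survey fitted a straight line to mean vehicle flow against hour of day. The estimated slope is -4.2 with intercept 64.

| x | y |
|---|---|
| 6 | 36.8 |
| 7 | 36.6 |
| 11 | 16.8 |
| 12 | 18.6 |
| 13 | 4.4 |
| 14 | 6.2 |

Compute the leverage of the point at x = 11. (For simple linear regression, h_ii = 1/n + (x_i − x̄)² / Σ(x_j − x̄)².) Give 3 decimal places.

x̄ = (6 + 7 + 11 + 12 + 13 + 14)/6 = 10.5
Σ(x − x̄)² = 20.25 + 12.25 + 0.25 + 2.25 + 6.25 + 12.25 = 53.5
h = 1/6 + (0.5)²/53.5 = 0.166667 + 0.0046729 = 0.171

h = 0.171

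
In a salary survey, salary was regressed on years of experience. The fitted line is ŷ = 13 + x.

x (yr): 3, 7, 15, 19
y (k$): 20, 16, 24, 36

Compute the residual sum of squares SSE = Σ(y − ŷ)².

x=3: ŷ = 13 + 3 = 16; r = 20 − 16 = 4
x=7: ŷ = 13 + 7 = 20; r = 16 − 20 = -4
x=15: ŷ = 13 + 15 = 28; r = 24 − 28 = -4
x=19: ŷ = 13 + 19 = 32; r = 36 − 32 = 4
SSE = 16 + 16 + 16 + 16 = 64

SSE = 64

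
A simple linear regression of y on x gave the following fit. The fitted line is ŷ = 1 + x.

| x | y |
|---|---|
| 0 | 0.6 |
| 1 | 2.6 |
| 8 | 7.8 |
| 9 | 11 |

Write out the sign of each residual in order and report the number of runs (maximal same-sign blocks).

4 runs

x=0: ŷ = 1 + 0 = 1; r = 0.6 − 1 = -0.4
x=1: ŷ = 1 + 1 = 2; r = 2.6 − 2 = 0.6
x=8: ŷ = 1 + 8 = 9; r = 7.8 − 9 = -1.2
x=9: ŷ = 1 + 9 = 10; r = 11 − 10 = 1
Signs: − + − +
Runs: −×1, +×1, −×1, +×1 → 4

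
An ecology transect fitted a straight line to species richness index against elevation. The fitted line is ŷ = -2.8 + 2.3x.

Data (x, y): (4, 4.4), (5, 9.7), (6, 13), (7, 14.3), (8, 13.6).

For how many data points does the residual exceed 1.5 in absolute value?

x=4: ŷ = -2.8 + 2.3·4 = 6.4; r = 4.4 − 6.4 = -2
x=5: ŷ = -2.8 + 2.3·5 = 8.7; r = 9.7 − 8.7 = 1
x=6: ŷ = -2.8 + 2.3·6 = 11; r = 13 − 11 = 2
x=7: ŷ = -2.8 + 2.3·7 = 13.3; r = 14.3 − 13.3 = 1
x=8: ŷ = -2.8 + 2.3·8 = 15.6; r = 13.6 − 15.6 = -2
|r| > 1.5: x=4 (|r|=2), x=6 (|r|=2), x=8 (|r|=2) → 3

3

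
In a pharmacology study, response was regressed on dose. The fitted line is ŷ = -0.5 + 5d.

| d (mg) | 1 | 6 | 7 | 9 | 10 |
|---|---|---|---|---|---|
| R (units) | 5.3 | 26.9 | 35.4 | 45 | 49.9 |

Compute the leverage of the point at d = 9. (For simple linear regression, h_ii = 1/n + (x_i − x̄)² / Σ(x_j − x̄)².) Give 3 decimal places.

d̄ = (1 + 6 + 7 + 9 + 10)/5 = 6.6
Σ(d − d̄)² = 31.36 + 0.36 + 0.16 + 5.76 + 11.56 = 49.2
h = 1/5 + (2.4)²/49.2 = 0.2 + 0.117073 = 0.317

h = 0.317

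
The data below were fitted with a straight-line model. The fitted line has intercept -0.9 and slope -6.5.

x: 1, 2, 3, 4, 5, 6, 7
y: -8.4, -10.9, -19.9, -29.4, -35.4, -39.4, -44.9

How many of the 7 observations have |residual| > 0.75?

x=1: ŷ = -0.9 − 6.5·1 = -7.4; e = -8.4 − (-7.4) = -1
x=2: ŷ = -0.9 − 6.5·2 = -13.9; e = -10.9 − (-13.9) = 3
x=3: ŷ = -0.9 − 6.5·3 = -20.4; e = -19.9 − (-20.4) = 0.5
x=4: ŷ = -0.9 − 6.5·4 = -26.9; e = -29.4 − (-26.9) = -2.5
x=5: ŷ = -0.9 − 6.5·5 = -33.4; e = -35.4 − (-33.4) = -2
x=6: ŷ = -0.9 − 6.5·6 = -39.9; e = -39.4 − (-39.9) = 0.5
x=7: ŷ = -0.9 − 6.5·7 = -46.4; e = -44.9 − (-46.4) = 1.5
|e| > 0.75: x=1 (|e|=1), x=2 (|e|=3), x=4 (|e|=2.5), x=5 (|e|=2), x=7 (|e|=1.5) → 5

5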